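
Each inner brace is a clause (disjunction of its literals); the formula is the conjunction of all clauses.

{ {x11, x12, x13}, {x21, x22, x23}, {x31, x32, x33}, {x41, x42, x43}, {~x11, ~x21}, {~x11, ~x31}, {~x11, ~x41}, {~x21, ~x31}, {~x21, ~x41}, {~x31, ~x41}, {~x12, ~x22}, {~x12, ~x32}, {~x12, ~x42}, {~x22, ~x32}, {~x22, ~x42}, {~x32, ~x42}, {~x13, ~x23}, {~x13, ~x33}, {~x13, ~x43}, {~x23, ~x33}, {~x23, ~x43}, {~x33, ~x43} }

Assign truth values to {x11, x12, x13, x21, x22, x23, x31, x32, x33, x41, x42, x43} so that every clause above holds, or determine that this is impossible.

UNSATISFIABLE

Case x11 = 0:
Case x12 = 1:
The clause (~x22) is unit, so x22 = 0.
The clause (~x32) is unit, so x32 = 0.
The clause (~x42) is unit, so x42 = 0.
Case x21 = 1:
The clause (~x31) is unit, so x31 = 0.
The clause (x33) is unit, so x33 = 1.
The clause (~x41) is unit, so x41 = 0.
The clause (x43) is unit, so x43 = 1.
That conflicts with the unit clause (~x43).
So x21 must be the other value — set x21 = 0.
The clause (x23) is unit, so x23 = 1.
The clause (~x13) is unit, so x13 = 0.
The clause (~x33) is unit, so x33 = 0.
The clause (x31) is unit, so x31 = 1.
The clause (~x41) is unit, so x41 = 0.
The clause (x43) is unit, so x43 = 1.
That conflicts with the unit clause (~x43).
Neither x21 = 1 nor x21 = 0 works.
So x12 must be the other value — set x12 = 0.
The clause (x13) is unit, so x13 = 1.
The clause (~x23) is unit, so x23 = 0.
The clause (~x33) is unit, so x33 = 0.
The clause (~x43) is unit, so x43 = 0.
Case x21 = 1:
The clause (~x31) is unit, so x31 = 0.
The clause (x32) is unit, so x32 = 1.
The clause (~x41) is unit, so x41 = 0.
The clause (x42) is unit, so x42 = 1.
That conflicts with the unit clause (~x42).
So x21 must be the other value — set x21 = 0.
The clause (x22) is unit, so x22 = 1.
The clause (~x32) is unit, so x32 = 0.
The clause (x31) is unit, so x31 = 1.
The clause (~x41) is unit, so x41 = 0.
The clause (x42) is unit, so x42 = 1.
That conflicts with the unit clause (~x42).
Neither x21 = 1 nor x21 = 0 works.
Neither x12 = 1 nor x12 = 0 works.
So x11 must be the other value — set x11 = 1.
The clause (~x21) is unit, so x21 = 0.
The clause (~x31) is unit, so x31 = 0.
The clause (~x41) is unit, so x41 = 0.
Case x22 = 1:
The clause (~x12) is unit, so x12 = 0.
The clause (~x32) is unit, so x32 = 0.
The clause (x33) is unit, so x33 = 1.
The clause (~x42) is unit, so x42 = 0.
The clause (x43) is unit, so x43 = 1.
That conflicts with the unit clause (~x43).
So x22 must be the other value — set x22 = 0.
The clause (x23) is unit, so x23 = 1.
The clause (~x13) is unit, so x13 = 0.
The clause (~x33) is unit, so x33 = 0.
The clause (x32) is unit, so x32 = 1.
The clause (~x12) is unit, so x12 = 0.
The clause (~x42) is unit, so x42 = 0.
The clause (x43) is unit, so x43 = 1.
That conflicts with the unit clause (~x43).
Neither x22 = 1 nor x22 = 0 works.
Neither x11 = 1 nor x11 = 0 works.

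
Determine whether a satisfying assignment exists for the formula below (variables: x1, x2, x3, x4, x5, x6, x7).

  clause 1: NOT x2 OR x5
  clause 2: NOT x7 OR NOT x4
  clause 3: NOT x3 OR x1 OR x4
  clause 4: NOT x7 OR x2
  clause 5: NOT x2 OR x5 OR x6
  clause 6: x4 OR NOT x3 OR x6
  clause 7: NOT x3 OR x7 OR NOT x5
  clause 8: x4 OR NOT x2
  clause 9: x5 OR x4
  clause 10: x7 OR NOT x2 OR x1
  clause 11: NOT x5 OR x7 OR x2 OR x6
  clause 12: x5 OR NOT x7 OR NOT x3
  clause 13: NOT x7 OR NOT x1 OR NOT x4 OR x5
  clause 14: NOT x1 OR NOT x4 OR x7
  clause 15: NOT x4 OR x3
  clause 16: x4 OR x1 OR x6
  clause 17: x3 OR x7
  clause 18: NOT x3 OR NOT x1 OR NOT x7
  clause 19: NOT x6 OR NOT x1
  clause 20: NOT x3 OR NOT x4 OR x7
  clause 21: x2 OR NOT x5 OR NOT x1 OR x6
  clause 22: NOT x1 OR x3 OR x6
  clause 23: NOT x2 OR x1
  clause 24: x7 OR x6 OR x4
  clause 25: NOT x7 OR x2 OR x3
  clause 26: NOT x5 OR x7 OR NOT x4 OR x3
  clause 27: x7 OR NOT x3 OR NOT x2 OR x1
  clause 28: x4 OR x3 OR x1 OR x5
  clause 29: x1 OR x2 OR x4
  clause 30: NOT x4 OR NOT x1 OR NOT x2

No, unsatisfiable

Branch on x2: set x2 = false.
The clause (NOT x7) is unit, so x7 = false.
The clause (x3) is unit, so x3 = true.
The clause (NOT x5) is unit, so x5 = false.
The clause (x4) is unit, so x4 = true.
But (NOT x4) is also a unit clause — contradiction.
Undo x2 and try x2 = true.
The clause (x5) is unit, so x5 = true.
The clause (x4) is unit, so x4 = true.
The clause (NOT x7) is unit, so x7 = false.
The clause (NOT x3) is unit, so x3 = false.
But (x3) is also a unit clause — contradiction.
Either choice for x2 ends in contradiction.
No assignment satisfies every clause.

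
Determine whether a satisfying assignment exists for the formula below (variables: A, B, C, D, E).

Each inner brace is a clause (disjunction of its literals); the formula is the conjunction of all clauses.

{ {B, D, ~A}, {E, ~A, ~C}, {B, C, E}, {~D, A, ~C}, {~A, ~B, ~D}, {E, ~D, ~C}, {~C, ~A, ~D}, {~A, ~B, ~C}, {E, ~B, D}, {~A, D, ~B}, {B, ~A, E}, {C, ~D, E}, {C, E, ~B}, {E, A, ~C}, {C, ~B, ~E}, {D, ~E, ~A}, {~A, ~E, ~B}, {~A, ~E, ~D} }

Try B = 0.
Try D = 1.
Try C = 0.
(E) alone gives E = 1.
(~A) alone gives A = 0.
This assignment satisfies each clause.
A satisfying assignment: A=0, B=0, C=0, D=1, E=1.

Satisfiable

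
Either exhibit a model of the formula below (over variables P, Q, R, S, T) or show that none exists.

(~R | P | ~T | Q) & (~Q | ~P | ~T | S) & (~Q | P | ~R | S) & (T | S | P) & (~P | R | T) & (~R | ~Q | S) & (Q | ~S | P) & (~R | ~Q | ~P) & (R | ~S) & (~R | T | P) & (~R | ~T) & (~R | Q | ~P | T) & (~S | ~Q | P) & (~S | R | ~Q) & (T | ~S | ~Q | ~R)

Case R = 0:
The clause (~S) is unit, so S = 0.
Case T = 1:
Case Q = 0:
Every clause is now satisfied; P is unconstrained.

P=1, Q=0, R=0, S=0, T=1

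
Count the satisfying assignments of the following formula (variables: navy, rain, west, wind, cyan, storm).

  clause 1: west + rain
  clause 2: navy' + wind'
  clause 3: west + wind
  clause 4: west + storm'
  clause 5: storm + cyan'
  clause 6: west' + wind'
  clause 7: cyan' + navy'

There are 2^6 = 64 truth assignments over (navy, rain, west, wind, cyan, storm).
Split on storm. With storm = 1, the clauses containing storm are satisfied and storm' drops from the rest; 6 of the 2^5 = 32 assignments to the other variables satisfy what remains.
With storm = 0, by the same count on the reduced clause set, 5 assignments work.
(One model: navy=F, rain=F, west=T, wind=F, cyan=F, storm=F.)
Total: 6 + 5 = 11.

11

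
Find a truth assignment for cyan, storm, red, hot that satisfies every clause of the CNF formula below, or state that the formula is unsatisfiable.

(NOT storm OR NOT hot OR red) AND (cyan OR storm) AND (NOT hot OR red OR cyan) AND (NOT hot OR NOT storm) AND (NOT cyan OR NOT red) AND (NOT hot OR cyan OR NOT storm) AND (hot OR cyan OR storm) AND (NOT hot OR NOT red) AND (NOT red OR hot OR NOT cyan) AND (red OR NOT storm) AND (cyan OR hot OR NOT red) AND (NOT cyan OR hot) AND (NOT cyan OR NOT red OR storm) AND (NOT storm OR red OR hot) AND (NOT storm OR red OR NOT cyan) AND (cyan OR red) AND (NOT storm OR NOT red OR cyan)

Try cyan = true.
From the singleton clause (NOT red), red = false.
From the singleton clause (NOT storm), storm = false.
From the singleton clause (hot), hot = true.
This assignment satisfies each clause.

cyan: true,  storm: false,  red: false,  hot: true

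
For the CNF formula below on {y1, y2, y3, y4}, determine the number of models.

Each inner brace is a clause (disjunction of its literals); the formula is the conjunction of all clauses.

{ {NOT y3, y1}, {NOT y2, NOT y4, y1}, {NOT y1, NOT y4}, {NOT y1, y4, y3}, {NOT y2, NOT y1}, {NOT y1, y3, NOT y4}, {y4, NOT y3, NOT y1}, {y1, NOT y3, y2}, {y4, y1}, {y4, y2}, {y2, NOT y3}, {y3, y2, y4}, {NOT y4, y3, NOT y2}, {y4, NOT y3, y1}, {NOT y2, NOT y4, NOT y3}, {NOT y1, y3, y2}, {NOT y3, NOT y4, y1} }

There are 2^4 = 16 truth assignments over (y1, y2, y3, y4).
Check each against the 17 clauses (columns in the order y1, y2, y3, y4):
  F F F F  ✗ fails (y4 OR y1)
  F F F T  ✓ satisfies all
  F F T F  ✗ fails (NOT y3 OR y1)
  F F T T  ✗ fails (NOT y3 OR y1)
  F T F F  ✗ fails (y4 OR y1)
  F T F T  ✗ fails (NOT y2 OR NOT y4 OR y1)
  F T T F  ✗ fails (NOT y3 OR y1)
  F T T T  ✗ fails (NOT y3 OR y1)
  T F F F  ✗ fails (NOT y1 OR y4 OR y3)
  T F F T  ✗ fails (NOT y1 OR NOT y4)
  T F T F  ✗ fails (y4 OR NOT y3 OR NOT y1)
  T F T T  ✗ fails (NOT y1 OR NOT y4)
  T T F F  ✗ fails (NOT y1 OR y4 OR y3)
  T T F T  ✗ fails (NOT y1 OR NOT y4)
  T T T F  ✗ fails (NOT y2 OR NOT y1)
  T T T T  ✗ fails (NOT y1 OR NOT y4)
1 of the 16 rows is a model.

1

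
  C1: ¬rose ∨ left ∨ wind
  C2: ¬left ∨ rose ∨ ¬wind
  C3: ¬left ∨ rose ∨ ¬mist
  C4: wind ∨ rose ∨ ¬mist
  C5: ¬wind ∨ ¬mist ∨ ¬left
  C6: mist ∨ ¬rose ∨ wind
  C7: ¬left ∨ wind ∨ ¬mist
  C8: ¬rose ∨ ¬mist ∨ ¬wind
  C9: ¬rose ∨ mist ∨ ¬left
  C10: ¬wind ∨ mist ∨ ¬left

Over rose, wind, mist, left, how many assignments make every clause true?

There are 2^4 = 16 truth assignments over (rose, wind, mist, left).
Check each against the 10 clauses (columns in the order rose, wind, mist, left):
  F F F F  ✓ satisfies all
  F F F T  ✓ satisfies all
  F F T F  ✗ fails (wind ∨ rose ∨ ¬mist)
  F F T T  ✗ fails (¬left ∨ rose ∨ ¬mist)
  F T F F  ✓ satisfies all
  F T F T  ✗ fails (¬left ∨ rose ∨ ¬wind)
  F T T F  ✓ satisfies all
  F T T T  ✗ fails (¬left ∨ rose ∨ ¬wind)
  T F F F  ✗ fails (¬rose ∨ left ∨ wind)
  T F F T  ✗ fails (mist ∨ ¬rose ∨ wind)
  T F T F  ✗ fails (¬rose ∨ left ∨ wind)
  T F T T  ✗ fails (¬left ∨ wind ∨ ¬mist)
  T T F F  ✓ satisfies all
  T T F T  ✗ fails (¬rose ∨ mist ∨ ¬left)
  T T T F  ✗ fails (¬rose ∨ ¬mist ∨ ¬wind)
  T T T T  ✗ fails (¬wind ∨ ¬mist ∨ ¬left)
5 of the 16 rows are models.

5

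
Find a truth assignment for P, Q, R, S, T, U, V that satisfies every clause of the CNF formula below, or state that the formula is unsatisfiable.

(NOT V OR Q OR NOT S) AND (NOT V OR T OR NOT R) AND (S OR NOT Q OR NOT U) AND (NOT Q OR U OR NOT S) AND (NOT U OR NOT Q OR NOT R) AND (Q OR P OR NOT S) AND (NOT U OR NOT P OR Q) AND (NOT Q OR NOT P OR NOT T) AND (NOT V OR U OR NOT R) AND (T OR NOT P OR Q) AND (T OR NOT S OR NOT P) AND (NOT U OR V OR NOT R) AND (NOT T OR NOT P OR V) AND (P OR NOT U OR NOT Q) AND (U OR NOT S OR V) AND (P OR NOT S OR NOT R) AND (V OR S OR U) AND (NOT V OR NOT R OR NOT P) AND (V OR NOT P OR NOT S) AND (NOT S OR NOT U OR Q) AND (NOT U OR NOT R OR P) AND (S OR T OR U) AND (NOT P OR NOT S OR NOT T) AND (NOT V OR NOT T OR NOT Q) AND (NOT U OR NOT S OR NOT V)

Suppose V = true.
Suppose Q = false.
The clause (NOT S) is unit, so S = false.
Suppose T = true.
Suppose U = false.
The clause (NOT R) is unit, so R = false.
Every clause is now satisfied; P is unconstrained.

P ↦ false, Q ↦ false, R ↦ false, S ↦ false, T ↦ true, U ↦ false, V ↦ true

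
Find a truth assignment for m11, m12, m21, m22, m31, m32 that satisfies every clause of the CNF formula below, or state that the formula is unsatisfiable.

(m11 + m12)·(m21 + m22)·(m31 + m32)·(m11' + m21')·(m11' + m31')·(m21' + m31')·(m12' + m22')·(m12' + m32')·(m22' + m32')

UNSATISFIABLE

Suppose m11 = 1.
Unit clause (m21') forces m21 = 0.
Unit clause (m22) forces m22 = 1.
Unit clause (m31') forces m31 = 0.
Unit clause (m32) forces m32 = 1.
But (m32') is also a unit clause — contradiction.
So m11 must be the other value — set m11 = 0.
Unit clause (m12) forces m12 = 1.
Unit clause (m22') forces m22 = 0.
Unit clause (m21) forces m21 = 1.
Unit clause (m31') forces m31 = 0.
Unit clause (m32) forces m32 = 1.
But (m32') is also a unit clause — contradiction.
Both values of m11 lead to a conflict.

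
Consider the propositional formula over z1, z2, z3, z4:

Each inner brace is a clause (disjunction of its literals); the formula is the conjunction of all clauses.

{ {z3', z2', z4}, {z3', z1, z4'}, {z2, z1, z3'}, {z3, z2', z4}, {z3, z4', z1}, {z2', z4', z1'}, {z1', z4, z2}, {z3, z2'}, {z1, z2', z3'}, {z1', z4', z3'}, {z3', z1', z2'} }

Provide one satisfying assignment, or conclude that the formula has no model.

Branch on z3: set z3 = 0.
The clause (z2') is unit, so z2 = 0.
Branch on z4: set z4 = 1.
The clause (z1) is unit, so z1 = 1.
Every clause now holds.

z1: 1; z2: 0; z3: 0; z4: 1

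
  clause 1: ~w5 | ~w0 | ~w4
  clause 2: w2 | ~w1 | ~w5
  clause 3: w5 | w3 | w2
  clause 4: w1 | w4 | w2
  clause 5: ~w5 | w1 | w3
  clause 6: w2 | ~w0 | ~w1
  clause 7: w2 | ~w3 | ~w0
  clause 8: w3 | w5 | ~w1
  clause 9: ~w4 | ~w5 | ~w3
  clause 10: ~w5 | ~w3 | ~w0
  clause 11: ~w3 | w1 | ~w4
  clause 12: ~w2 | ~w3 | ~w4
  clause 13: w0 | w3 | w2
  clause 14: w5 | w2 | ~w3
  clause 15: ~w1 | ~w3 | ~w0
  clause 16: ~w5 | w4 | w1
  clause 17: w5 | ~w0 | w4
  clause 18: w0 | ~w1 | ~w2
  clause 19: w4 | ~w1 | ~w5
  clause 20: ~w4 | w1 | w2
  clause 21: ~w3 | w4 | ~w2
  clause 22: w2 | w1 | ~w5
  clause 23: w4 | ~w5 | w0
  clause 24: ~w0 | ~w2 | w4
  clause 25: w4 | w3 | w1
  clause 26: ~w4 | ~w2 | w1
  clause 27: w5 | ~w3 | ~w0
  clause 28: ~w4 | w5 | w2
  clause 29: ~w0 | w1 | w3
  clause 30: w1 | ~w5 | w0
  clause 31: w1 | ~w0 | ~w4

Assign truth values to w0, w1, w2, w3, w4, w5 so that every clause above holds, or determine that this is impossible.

UNSATISFIABLE

Try w5 = 0.
Try w3 = 1.
The clause (w2) is unit, so w2 = 1.
The clause (~w4) is unit, so w4 = 0.
But (w4) is also a unit clause — contradiction.
So w3 must be the other value — set w3 = 0.
The clause (w2) is unit, so w2 = 1.
The clause (~w1) is unit, so w1 = 0.
The clause (w4) is unit, so w4 = 1.
But (~w4) is also a unit clause — contradiction.
Both values of w3 lead to a conflict.
So w5 must be the other value — set w5 = 1.
Try w0 = 0.
The clause (w4) is unit, so w4 = 1.
The clause (~w3) is unit, so w3 = 0.
The clause (w1) is unit, so w1 = 1.
The clause (w2) is unit, so w2 = 1.
But (~w2) is also a unit clause — contradiction.
So w0 must be the other value — set w0 = 1.
The clause (~w4) is unit, so w4 = 0.
The clause (~w3) is unit, so w3 = 0.
The clause (w1) is unit, so w1 = 1.
But (~w1) is also a unit clause — contradiction.
Both values of w0 lead to a conflict.
Both values of w5 lead to a conflict.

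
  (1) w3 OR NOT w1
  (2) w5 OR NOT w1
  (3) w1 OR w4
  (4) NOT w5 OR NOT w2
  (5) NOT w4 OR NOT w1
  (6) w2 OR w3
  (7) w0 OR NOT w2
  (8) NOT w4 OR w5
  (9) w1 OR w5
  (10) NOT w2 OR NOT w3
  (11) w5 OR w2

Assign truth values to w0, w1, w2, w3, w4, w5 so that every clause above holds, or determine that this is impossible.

w0 ↦ false,  w1 ↦ true,  w2 ↦ false,  w3 ↦ true,  w4 ↦ false,  w5 ↦ true

Branch on w3: set w3 = true.
Unit clause (NOT w2) forces w2 = false.
Unit clause (w5) forces w5 = true.
Branch on w1: set w1 = true.
Unit clause (NOT w4) forces w4 = false.
No clause remains; w0 is free.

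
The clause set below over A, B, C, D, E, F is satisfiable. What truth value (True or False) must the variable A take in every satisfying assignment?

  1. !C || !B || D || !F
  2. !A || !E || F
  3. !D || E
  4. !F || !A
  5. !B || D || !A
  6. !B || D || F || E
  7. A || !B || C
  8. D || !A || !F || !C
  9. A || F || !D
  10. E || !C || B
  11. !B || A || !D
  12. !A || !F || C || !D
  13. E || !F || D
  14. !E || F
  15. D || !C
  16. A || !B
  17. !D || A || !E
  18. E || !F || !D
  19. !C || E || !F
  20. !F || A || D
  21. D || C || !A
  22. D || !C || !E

Suppose A = true.
(!F) alone gives F = false.
(!E) alone gives E = false.
(!D) alone gives D = false.
(!B) alone gives B = false.
(!C) alone gives C = false.
Now (C) is unsatisfied and unit — conflict.
So every satisfying assignment has A = False.

False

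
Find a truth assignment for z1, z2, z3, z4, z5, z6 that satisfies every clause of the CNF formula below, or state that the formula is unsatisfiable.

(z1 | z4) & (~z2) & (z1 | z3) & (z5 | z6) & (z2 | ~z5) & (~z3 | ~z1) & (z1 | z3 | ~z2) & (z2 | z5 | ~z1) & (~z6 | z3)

The clause (~z2) is unit, so z2 = 0.
The clause (~z5) is unit, so z5 = 0.
The clause (z6) is unit, so z6 = 1.
The clause (~z1) is unit, so z1 = 0.
The clause (z4) is unit, so z4 = 1.
The clause (z3) is unit, so z3 = 1.
Every clause now holds.

z1: 0, z2: 0, z3: 1, z4: 1, z5: 0, z6: 1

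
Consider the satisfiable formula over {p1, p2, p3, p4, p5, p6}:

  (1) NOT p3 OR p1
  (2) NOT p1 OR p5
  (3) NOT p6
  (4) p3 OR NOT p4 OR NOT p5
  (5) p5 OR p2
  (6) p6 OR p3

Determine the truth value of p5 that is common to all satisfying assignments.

True

Suppose p5 = false.
Unit clause (NOT p1) forces p1 = false.
Unit clause (NOT p3) forces p3 = false.
Unit clause (NOT p6) forces p6 = false.
But (p6) is also a unit clause — contradiction.
So every satisfying assignment has p5 = True.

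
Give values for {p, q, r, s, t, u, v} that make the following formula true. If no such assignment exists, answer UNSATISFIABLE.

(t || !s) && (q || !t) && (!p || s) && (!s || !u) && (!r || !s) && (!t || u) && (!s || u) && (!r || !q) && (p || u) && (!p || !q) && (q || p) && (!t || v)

Suppose t = false.
(!s) alone gives s = false.
(!p) alone gives p = false.
(u) alone gives u = true.
(q) alone gives q = true.
(!r) alone gives r = false.
No clause remains; v is free.

p: false; q: true; r: false; s: false; t: false; u: true; v: true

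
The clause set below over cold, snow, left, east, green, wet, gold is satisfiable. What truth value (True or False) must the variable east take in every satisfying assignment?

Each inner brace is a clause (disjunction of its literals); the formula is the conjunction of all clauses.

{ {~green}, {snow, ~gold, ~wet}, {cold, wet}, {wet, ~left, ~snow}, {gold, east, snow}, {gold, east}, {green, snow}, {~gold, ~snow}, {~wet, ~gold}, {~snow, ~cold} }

Suppose east = 0.
From the singleton clause (~green), green = 0.
From the singleton clause (gold), gold = 1.
From the singleton clause (snow), snow = 1.
Now (~snow) is unsatisfied and unit — conflict.
So every satisfying assignment has east = True.

True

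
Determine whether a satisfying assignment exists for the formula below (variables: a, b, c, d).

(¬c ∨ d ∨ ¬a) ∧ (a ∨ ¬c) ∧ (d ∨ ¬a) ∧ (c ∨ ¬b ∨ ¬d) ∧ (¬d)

Unit clause (¬d) forces d = False.
Unit clause (¬a) forces a = False.
Unit clause (¬c) forces c = False.
Every clause is now satisfied; b is unconstrained.
A satisfying assignment: a: False, b: False, c: False, d: False.

Satisfiable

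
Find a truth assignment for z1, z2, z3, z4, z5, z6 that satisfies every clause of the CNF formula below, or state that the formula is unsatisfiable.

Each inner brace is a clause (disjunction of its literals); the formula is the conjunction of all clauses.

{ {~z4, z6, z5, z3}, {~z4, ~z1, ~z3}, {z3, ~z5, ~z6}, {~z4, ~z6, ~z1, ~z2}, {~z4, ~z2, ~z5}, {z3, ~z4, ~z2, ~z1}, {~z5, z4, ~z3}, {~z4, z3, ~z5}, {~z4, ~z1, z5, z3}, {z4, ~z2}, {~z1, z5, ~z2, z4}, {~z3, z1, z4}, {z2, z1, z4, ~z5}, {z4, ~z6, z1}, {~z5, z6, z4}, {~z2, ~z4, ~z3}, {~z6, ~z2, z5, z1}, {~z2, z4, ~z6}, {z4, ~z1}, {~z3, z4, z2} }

z1 ↦ 0,  z2 ↦ 0,  z3 ↦ 1,  z4 ↦ 1,  z5 ↦ 0,  z6 ↦ 0

Branch on z4: set z4 = 1.
Branch on z1: set z1 = 0.
Branch on z2: set z2 = 0.
Branch on z3: set z3 = 1.
All clauses hold; z5, z6 can take either value.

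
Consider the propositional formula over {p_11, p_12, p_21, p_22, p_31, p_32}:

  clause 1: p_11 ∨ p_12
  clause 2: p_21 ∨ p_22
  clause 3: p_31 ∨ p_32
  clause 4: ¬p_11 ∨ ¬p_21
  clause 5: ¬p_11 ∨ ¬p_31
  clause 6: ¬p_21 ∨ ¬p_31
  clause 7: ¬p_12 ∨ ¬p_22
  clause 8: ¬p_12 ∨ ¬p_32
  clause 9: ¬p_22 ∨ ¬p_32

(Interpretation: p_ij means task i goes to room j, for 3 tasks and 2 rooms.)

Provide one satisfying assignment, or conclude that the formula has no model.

Try p_11 = True.
The clause (¬p_21) is unit, so p_21 = False.
The clause (p_22) is unit, so p_22 = True.
The clause (¬p_31) is unit, so p_31 = False.
The clause (p_32) is unit, so p_32 = True.
That conflicts with the unit clause (¬p_32).
That branch fails; take p_11 = False instead.
The clause (p_12) is unit, so p_12 = True.
The clause (¬p_22) is unit, so p_22 = False.
The clause (p_21) is unit, so p_21 = True.
The clause (¬p_31) is unit, so p_31 = False.
The clause (p_32) is unit, so p_32 = True.
That conflicts with the unit clause (¬p_32).
Neither p_11 = True nor p_11 = False works.

UNSATISFIABLE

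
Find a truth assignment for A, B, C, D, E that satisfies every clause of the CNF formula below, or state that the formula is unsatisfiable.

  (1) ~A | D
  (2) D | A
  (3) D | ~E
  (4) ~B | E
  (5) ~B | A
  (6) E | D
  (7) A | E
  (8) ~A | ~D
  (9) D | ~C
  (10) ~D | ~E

Branch on A: set A = 0.
Unit clause (D) forces D = 1.
Unit clause (~B) forces B = 0.
Unit clause (E) forces E = 1.
Now (~E) is unsatisfied and unit — conflict.
That branch fails; take A = 1 instead.
Unit clause (D) forces D = 1.
Now (~D) is unsatisfied and unit — conflict.
Either choice for A ends in contradiction.

UNSATISFIABLE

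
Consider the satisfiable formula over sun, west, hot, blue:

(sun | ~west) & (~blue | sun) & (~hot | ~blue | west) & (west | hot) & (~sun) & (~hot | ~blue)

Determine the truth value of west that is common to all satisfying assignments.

Suppose west = 1.
The clause (sun) is unit, so sun = 1.
Now (~sun) is unsatisfied and unit — conflict.
So every satisfying assignment has west = False.

False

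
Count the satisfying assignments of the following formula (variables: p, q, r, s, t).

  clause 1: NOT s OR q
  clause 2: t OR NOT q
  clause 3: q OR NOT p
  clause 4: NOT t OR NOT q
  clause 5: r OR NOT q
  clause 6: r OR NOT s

4

There are 2^5 = 32 truth assignments over (p, q, r, s, t).
Split on q. With q = true, the clauses containing q are satisfied and NOT q drops from the rest; 0 of the 2^4 = 16 assignments to the other variables satisfy what remains.
With q = false, by the same count on the reduced clause set, 4 assignments work.
(One model: p=F, q=F, r=F, s=F, t=F.)
Total: 0 + 4 = 4.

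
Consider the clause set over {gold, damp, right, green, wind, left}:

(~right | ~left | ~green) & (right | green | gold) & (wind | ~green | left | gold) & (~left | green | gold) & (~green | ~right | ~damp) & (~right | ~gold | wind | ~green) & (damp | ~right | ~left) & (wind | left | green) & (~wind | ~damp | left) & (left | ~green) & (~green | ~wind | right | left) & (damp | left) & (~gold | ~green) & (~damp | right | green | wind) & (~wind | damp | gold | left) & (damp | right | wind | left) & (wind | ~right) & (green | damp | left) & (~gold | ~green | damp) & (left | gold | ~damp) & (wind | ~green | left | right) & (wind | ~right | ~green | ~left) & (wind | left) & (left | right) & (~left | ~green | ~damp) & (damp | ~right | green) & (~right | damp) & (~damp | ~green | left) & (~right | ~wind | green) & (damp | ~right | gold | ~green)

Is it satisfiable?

Branch on left: set left = 1.
Branch on right: set right = 0.
Branch on green: set green = 0.
From the singleton clause (gold), gold = 1.
Branch on damp: set damp = 1.
From the singleton clause (wind), wind = 1.
All clauses are satisfied.
A satisfying assignment: gold: 1,  damp: 1,  right: 0,  green: 0,  wind: 1,  left: 1.

Yes, satisfiable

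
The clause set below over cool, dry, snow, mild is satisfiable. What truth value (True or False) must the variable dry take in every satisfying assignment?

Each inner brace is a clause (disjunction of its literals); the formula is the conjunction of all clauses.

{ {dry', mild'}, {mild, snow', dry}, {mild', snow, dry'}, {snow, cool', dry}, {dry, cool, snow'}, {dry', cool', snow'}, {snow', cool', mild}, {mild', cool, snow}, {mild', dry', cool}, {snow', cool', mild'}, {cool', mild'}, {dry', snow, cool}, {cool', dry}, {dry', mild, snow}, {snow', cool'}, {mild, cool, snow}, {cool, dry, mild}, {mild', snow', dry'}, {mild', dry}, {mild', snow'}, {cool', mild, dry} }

Suppose dry = 0.
The clause (cool') is unit, so cool = 0.
The clause (snow') is unit, so snow = 0.
The clause (mild') is unit, so mild = 0.
But (mild) is also a unit clause — contradiction.
So every satisfying assignment has dry = True.

True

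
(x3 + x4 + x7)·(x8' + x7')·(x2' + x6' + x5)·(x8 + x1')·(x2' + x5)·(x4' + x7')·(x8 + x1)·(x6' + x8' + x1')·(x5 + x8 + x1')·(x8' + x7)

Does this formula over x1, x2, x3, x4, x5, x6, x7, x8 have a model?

Branch on x8: set x8 = 0.
Unit clause (x1') forces x1 = 0.
But (x1) is also a unit clause — contradiction.
Undo x8 and try x8 = 1.
Unit clause (x7') forces x7 = 0.
But (x7) is also a unit clause — contradiction.
Neither x8 = 1 nor x8 = 0 works.
No assignment satisfies every clause.

No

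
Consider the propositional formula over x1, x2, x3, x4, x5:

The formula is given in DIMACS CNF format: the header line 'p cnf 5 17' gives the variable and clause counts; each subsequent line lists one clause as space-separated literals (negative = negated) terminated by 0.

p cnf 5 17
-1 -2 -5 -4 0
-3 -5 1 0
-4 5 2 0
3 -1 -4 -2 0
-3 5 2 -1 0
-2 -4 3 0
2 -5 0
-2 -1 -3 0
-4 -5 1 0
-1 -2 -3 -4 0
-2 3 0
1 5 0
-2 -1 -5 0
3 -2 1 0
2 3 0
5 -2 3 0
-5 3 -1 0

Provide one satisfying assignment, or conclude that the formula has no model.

Suppose x2 = True.
Unit clause (x3) forces x3 = True.
Unit clause (¬x1) forces x1 = False.
Unit clause (¬x5) forces x5 = False.
That conflicts with the unit clause (x5).
That branch fails; take x2 = False instead.
Unit clause (¬x5) forces x5 = False.
Unit clause (¬x4) forces x4 = False.
Unit clause (x1) forces x1 = True.
Unit clause (¬x3) forces x3 = False.
That conflicts with the unit clause (x3).
Neither x2 = True nor x2 = False works.

UNSATISFIABLE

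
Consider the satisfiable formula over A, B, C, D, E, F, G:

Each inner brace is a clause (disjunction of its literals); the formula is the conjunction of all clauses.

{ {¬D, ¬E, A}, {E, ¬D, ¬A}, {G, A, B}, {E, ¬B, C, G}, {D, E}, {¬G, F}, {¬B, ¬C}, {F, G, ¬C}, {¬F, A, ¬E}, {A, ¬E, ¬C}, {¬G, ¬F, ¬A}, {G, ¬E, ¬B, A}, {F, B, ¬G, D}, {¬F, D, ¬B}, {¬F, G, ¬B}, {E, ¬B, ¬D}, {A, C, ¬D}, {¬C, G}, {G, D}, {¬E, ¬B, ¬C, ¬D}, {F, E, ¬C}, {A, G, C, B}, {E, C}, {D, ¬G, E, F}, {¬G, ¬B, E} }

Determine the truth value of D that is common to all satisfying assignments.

Suppose D = False.
Unit clause (E) forces E = True.
Unit clause (G) forces G = True.
Unit clause (F) forces F = True.
Unit clause (A) forces A = True.
Now (¬A) is unsatisfied and unit — conflict.
So every satisfying assignment has D = True.

True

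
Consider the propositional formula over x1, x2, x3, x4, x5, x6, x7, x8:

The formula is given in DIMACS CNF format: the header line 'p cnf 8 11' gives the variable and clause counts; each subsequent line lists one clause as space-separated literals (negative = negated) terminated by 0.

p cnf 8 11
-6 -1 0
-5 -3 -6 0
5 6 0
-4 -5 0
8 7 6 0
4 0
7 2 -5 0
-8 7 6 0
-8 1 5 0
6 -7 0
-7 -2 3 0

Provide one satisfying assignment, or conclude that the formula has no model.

(x4) alone gives x4 = True.
(¬x5) alone gives x5 = False.
(x6) alone gives x6 = True.
(¬x1) alone gives x1 = False.
(¬x8) alone gives x8 = False.
Case x7 = False:
No clause remains; x2, x3 are free.

x1=False,  x2=False,  x3=True,  x4=True,  x5=False,  x6=True,  x7=False,  x8=False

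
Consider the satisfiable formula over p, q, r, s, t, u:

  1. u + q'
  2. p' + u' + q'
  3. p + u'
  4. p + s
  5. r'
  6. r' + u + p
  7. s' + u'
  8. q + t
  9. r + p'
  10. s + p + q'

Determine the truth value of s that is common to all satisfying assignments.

True

Suppose s = 0.
The clause (p) is unit, so p = 1.
The clause (r') is unit, so r = 0.
That conflicts with the unit clause (r).
So every satisfying assignment has s = True.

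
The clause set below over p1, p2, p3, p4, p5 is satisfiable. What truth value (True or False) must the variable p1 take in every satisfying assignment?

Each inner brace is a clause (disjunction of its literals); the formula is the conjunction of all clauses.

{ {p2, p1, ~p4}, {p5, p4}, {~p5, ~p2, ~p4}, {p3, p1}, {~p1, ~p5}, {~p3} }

True

Suppose p1 = 0.
Unit clause (p3) forces p3 = 1.
That conflicts with the unit clause (~p3).
So every satisfying assignment has p1 = True.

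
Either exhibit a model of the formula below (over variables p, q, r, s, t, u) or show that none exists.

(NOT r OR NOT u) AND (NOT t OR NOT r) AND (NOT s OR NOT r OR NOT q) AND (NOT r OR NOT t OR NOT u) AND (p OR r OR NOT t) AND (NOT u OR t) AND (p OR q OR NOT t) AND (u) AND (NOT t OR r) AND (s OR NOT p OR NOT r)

(u) alone gives u = true.
(NOT r) alone gives r = false.
(t) alone gives t = true.
But (NOT t) is also a unit clause — contradiction.

UNSATISFIABLE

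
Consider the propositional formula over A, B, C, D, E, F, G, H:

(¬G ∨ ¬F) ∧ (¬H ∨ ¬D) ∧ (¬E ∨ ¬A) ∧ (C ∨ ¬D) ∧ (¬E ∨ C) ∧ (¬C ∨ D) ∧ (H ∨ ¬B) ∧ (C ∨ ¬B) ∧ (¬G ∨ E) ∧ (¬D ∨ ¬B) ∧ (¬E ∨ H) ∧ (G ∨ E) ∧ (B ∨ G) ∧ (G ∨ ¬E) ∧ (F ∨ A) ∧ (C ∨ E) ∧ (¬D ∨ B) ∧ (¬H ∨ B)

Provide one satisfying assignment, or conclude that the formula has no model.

Suppose G = False.
(E) alone gives E = True.
Now (¬E) is unsatisfied and unit — conflict.
That branch fails; take G = True instead.
(¬F) alone gives F = False.
(E) alone gives E = True.
(¬A) alone gives A = False.
Now (A) is unsatisfied and unit — conflict.
Both values of G lead to a conflict.

UNSATISFIABLE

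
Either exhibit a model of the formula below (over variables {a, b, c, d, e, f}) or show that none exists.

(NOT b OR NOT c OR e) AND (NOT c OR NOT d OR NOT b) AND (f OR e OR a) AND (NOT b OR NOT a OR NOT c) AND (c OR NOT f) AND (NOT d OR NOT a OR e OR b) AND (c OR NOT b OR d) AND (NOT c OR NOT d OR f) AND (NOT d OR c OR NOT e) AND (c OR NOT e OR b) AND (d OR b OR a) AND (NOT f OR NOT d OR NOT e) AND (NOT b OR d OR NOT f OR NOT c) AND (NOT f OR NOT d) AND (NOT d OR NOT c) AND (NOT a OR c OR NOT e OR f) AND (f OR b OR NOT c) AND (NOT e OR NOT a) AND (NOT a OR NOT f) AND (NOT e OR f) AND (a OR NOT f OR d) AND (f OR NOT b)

Suppose c = false.
From the singleton clause (NOT f), f = false.
From the singleton clause (NOT e), e = false.
From the singleton clause (a), a = true.
From the singleton clause (NOT b), b = false.
From the singleton clause (NOT d), d = false.
Every clause now holds.

a: true; b: false; c: false; d: false; e: false; f: false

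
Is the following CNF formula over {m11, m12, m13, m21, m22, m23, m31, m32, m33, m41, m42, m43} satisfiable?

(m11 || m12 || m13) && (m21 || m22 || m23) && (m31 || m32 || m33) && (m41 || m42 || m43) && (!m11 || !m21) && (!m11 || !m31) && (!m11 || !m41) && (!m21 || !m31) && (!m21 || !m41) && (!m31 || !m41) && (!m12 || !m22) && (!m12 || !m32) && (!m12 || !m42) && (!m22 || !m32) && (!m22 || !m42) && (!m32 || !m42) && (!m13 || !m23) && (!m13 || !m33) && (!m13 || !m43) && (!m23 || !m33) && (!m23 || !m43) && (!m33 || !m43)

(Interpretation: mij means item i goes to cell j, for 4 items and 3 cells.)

Suppose m11 = false.
Suppose m12 = true.
The clause (!m22) is unit, so m22 = false.
The clause (!m32) is unit, so m32 = false.
The clause (!m42) is unit, so m42 = false.
Suppose m21 = true.
The clause (!m31) is unit, so m31 = false.
The clause (m33) is unit, so m33 = true.
The clause (!m41) is unit, so m41 = false.
The clause (m43) is unit, so m43 = true.
Now (!m43) is unsatisfied and unit — conflict.
Backtrack on m21: now try m21 = false.
The clause (m23) is unit, so m23 = true.
The clause (!m13) is unit, so m13 = false.
The clause (!m33) is unit, so m33 = false.
The clause (m31) is unit, so m31 = true.
The clause (!m41) is unit, so m41 = false.
The clause (m43) is unit, so m43 = true.
Now (!m43) is unsatisfied and unit — conflict.
Both values of m21 lead to a conflict.
Backtrack on m12: now try m12 = false.
The clause (m13) is unit, so m13 = true.
The clause (!m23) is unit, so m23 = false.
The clause (!m33) is unit, so m33 = false.
The clause (!m43) is unit, so m43 = false.
Suppose m21 = true.
The clause (!m31) is unit, so m31 = false.
The clause (m32) is unit, so m32 = true.
The clause (!m41) is unit, so m41 = false.
The clause (m42) is unit, so m42 = true.
Now (!m42) is unsatisfied and unit — conflict.
Backtrack on m21: now try m21 = false.
The clause (m22) is unit, so m22 = true.
The clause (!m32) is unit, so m32 = false.
The clause (m31) is unit, so m31 = true.
The clause (!m41) is unit, so m41 = false.
The clause (m42) is unit, so m42 = true.
Now (!m42) is unsatisfied and unit — conflict.
Both values of m21 lead to a conflict.
Both values of m12 lead to a conflict.
Backtrack on m11: now try m11 = true.
The clause (!m21) is unit, so m21 = false.
The clause (!m31) is unit, so m31 = false.
The clause (!m41) is unit, so m41 = false.
Suppose m22 = true.
The clause (!m12) is unit, so m12 = false.
The clause (!m32) is unit, so m32 = false.
The clause (m33) is unit, so m33 = true.
The clause (!m42) is unit, so m42 = false.
The clause (m43) is unit, so m43 = true.
Now (!m43) is unsatisfied and unit — conflict.
Backtrack on m22: now try m22 = false.
The clause (m23) is unit, so m23 = true.
The clause (!m13) is unit, so m13 = false.
The clause (!m33) is unit, so m33 = false.
The clause (m32) is unit, so m32 = true.
The clause (!m12) is unit, so m12 = false.
The clause (!m42) is unit, so m42 = false.
The clause (m43) is unit, so m43 = true.
Now (!m43) is unsatisfied and unit — conflict.
Both values of m22 lead to a conflict.
Both values of m11 lead to a conflict.
No assignment satisfies every clause.

No, unsatisfiable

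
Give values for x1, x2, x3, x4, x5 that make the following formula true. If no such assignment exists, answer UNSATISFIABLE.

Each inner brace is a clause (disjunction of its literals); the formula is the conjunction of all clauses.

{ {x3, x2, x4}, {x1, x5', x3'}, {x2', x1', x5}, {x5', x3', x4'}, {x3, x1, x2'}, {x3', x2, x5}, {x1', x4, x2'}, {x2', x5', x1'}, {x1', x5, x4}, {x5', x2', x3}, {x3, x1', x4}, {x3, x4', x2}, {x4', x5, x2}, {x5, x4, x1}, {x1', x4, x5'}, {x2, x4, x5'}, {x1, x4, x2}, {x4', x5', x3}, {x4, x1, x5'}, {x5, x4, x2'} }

x1=0,  x2=1,  x3=1,  x4=1,  x5=0

Case x3 = 1:
Case x1 = 0:
Unit clause (x5') forces x5 = 0.
Unit clause (x2) forces x2 = 1.
Unit clause (x4) forces x4 = 1.
All clauses are satisfied.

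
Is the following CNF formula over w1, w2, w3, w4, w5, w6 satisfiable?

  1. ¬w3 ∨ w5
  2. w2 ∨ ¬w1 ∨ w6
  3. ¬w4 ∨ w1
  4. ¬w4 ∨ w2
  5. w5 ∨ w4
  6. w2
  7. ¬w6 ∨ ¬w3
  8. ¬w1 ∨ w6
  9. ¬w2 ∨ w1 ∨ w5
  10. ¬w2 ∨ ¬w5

Yes, satisfiable

The clause (w2) is unit, so w2 = True.
The clause (¬w5) is unit, so w5 = False.
The clause (¬w3) is unit, so w3 = False.
The clause (w4) is unit, so w4 = True.
The clause (w1) is unit, so w1 = True.
The clause (w6) is unit, so w6 = True.
This assignment satisfies each clause.
A satisfying assignment: w1=True,  w2=True,  w3=False,  w4=True,  w5=False,  w6=True.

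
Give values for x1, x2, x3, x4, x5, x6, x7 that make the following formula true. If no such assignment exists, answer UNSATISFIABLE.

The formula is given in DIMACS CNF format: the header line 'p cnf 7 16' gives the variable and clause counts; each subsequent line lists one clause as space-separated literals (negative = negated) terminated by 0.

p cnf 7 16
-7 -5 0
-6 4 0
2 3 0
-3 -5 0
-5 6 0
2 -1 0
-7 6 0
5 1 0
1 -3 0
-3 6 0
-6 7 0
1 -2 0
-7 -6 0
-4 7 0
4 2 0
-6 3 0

Suppose x7 = False.
(¬x6) alone gives x6 = False.
(¬x5) alone gives x5 = False.
(x1) alone gives x1 = True.
(x2) alone gives x2 = True.
(¬x3) alone gives x3 = False.
(¬x4) alone gives x4 = False.
This assignment satisfies each clause.

x1=True, x2=True, x3=False, x4=False, x5=False, x6=False, x7=False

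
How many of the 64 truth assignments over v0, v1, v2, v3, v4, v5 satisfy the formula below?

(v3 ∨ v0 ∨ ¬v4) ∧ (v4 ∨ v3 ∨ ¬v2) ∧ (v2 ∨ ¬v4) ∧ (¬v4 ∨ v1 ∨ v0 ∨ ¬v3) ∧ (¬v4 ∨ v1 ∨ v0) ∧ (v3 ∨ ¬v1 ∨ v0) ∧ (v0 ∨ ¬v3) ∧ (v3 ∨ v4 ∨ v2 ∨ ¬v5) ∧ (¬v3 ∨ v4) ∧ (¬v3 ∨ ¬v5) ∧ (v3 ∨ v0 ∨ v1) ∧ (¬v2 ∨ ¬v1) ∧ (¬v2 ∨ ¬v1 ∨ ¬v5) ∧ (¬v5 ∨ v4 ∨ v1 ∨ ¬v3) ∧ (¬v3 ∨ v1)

4

There are 2^6 = 64 truth assignments over (v0, v1, v2, v3, v4, v5).
Split on v2. With v2 = True, the clauses containing v2 are satisfied and ¬v2 drops from the rest; 2 of the 2^5 = 32 assignments to the other variables satisfy what remains.
With v2 = False, by the same count on the reduced clause set, 2 assignments work.
(One model: v0=T, v1=F, v2=F, v3=F, v4=F, v5=F.)
Total: 2 + 2 = 4.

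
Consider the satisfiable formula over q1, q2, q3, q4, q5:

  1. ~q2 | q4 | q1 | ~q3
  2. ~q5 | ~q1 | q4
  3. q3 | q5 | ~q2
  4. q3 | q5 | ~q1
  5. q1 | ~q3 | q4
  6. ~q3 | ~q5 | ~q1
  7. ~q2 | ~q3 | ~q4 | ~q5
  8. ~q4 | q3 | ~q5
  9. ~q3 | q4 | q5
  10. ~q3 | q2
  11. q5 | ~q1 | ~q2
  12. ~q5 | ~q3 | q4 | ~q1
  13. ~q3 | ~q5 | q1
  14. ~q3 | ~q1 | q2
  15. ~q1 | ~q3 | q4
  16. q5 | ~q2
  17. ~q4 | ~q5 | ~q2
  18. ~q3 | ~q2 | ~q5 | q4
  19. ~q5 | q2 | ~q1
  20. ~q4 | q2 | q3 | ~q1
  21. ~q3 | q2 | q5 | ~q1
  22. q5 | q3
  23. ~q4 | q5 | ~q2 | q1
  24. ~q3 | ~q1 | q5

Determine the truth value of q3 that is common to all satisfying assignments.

False

Suppose q3 = 1.
From the singleton clause (q2), q2 = 1.
From the singleton clause (q5), q5 = 1.
From the singleton clause (~q1), q1 = 0.
Now (q1) is unsatisfied and unit — conflict.
So every satisfying assignment has q3 = False.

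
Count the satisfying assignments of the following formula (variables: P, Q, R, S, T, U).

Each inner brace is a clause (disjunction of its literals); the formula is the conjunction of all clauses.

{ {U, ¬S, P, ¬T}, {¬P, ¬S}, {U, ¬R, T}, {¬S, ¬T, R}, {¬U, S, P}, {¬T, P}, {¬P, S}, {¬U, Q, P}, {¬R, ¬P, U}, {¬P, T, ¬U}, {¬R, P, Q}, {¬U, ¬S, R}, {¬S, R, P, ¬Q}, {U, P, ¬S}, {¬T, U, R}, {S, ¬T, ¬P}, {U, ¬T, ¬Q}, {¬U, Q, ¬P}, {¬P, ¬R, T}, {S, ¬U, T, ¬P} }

There are 2^6 = 64 truth assignments over (P, Q, R, S, T, U).
Split on T. With T = True, the clauses containing T are satisfied and ¬T drops from the rest; 0 of the 2^5 = 32 assignments to the other variables satisfy what remains.
With T = False, by the same count on the reduced clause set, 3 assignments work.
(One model: P=F, Q=F, R=F, S=F, T=F, U=F.)
Total: 0 + 3 = 3.

3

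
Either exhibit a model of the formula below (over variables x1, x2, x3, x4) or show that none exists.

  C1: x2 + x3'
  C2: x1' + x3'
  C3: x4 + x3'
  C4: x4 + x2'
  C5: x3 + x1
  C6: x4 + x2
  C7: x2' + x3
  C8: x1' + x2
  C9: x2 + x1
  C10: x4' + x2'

Suppose x2 = 1.
Unit clause (x4) forces x4 = 1.
Now (x4') is unsatisfied and unit — conflict.
So x2 must be the other value — set x2 = 0.
Unit clause (x3') forces x3 = 0.
Unit clause (x1) forces x1 = 1.
Now (x1') is unsatisfied and unit — conflict.
Either choice for x2 ends in contradiction.

UNSATISFIABLE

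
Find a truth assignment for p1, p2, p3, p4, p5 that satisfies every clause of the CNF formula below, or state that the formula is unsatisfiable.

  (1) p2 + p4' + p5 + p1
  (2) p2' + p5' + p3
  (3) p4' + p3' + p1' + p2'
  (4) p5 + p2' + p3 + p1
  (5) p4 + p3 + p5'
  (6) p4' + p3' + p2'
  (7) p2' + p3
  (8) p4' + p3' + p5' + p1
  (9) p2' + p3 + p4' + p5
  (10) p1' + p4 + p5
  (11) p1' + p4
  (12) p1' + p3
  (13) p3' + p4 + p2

p1: 0, p2: 0, p3: 0, p4: 1, p5: 1

Try p2 = 0.
Try p1 = 0.
Try p4 = 1.
(p5) alone gives p5 = 1.
(p3') alone gives p3 = 0.
This assignment satisfies each clause.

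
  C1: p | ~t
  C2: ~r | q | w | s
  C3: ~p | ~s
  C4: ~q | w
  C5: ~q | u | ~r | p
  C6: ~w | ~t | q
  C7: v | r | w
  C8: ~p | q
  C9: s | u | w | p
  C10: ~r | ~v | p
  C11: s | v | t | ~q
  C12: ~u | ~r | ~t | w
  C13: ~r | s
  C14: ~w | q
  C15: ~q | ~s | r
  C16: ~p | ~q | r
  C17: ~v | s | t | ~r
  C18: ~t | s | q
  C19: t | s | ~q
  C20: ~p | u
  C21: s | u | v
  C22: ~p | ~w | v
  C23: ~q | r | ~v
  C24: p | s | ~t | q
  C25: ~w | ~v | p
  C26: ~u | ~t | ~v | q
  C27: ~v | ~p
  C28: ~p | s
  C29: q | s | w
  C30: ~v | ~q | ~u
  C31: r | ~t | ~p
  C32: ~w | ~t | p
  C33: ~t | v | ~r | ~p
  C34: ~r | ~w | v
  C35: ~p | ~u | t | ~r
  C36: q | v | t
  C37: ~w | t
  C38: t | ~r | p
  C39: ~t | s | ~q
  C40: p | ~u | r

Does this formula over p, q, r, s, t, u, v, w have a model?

Yes, satisfiable

Branch on p: set p = 0.
Unit clause (~t) forces t = 0.
Unit clause (~w) forces w = 0.
Unit clause (~q) forces q = 0.
Unit clause (s) forces s = 1.
Unit clause (v) forces v = 1.
Unit clause (~r) forces r = 0.
Unit clause (~u) forces u = 0.
All clauses are satisfied.
A satisfying assignment: p ↦ 0, q ↦ 0, r ↦ 0, s ↦ 1, t ↦ 0, u ↦ 0, v ↦ 1, w ↦ 0.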